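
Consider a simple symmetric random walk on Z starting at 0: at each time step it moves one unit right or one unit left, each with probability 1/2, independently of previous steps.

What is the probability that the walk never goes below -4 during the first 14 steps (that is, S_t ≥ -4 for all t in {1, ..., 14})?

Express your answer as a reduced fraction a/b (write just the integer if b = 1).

Answer: 6721/8192

Derivation:
Let f(t,s) = #length-t paths at position s with S_1..S_t all ≥ -4.
f(t,s) = f(t-1,s-1) + f(t-1,s+1) for s ≥ -4; f(t,s) = 0 for s < -4.
t=0: f(0,0)=1
t=1: f(1,-1)=1 f(1,1)=1
t=2: f(2,-2)=1 f(2,0)=2 f(2,2)=1
t=3: f(3,-3)=1 f(3,-1)=3 f(3,1)=3 f(3,3)=1
t=4: f(4,-4)=1 f(4,-2)=4 f(4,0)=6 f(4,2)=4 f(4,4)=1
t=5: f(5,-3)=5 f(5,-1)=10 f(5,1)=10 f(5,3)=5 f(5,5)=1
t=6: f(6,-4)=5 f(6,-2)=15 f(6,0)=20 f(6,2)=15 f(6,4)=6 f(6,6)=1
t=7: f(7,-3)=20 f(7,-1)=35 f(7,1)=35 f(7,3)=21 f(7,5)=7 f(7,7)=1
t=8: f(8,-4)=20 f(8,-2)=55 f(8,0)=70 f(8,2)=56 f(8,4)=28 f(8,6)=8 f(8,8)=1
t=9: f(9,-3)=75 f(9,-1)=125 f(9,1)=126 f(9,3)=84 f(9,5)=36 f(9,7)=9 f(9,9)=1
t=10: f(10,-4)=75 f(10,-2)=200 f(10,0)=251 f(10,2)=210 f(10,4)=120 f(10,6)=45 f(10,8)=10 f(10,10)=1
t=11: f(11,-3)=275 f(11,-1)=451 f(11,1)=461 f(11,3)=330 f(11,5)=165 f(11,7)=55 f(11,9)=11 f(11,11)=1
t=12: f(12,-4)=275 f(12,-2)=726 f(12,0)=912 f(12,2)=791 f(12,4)=495 f(12,6)=220 f(12,8)=66 f(12,10)=12 f(12,12)=1
t=13: f(13,-3)=1001 f(13,-1)=1638 f(13,1)=1703 f(13,3)=1286 f(13,5)=715 f(13,7)=286 f(13,9)=78 f(13,11)=13 f(13,13)=1
t=14: f(14,-4)=1001 f(14,-2)=2639 f(14,0)=3341 f(14,2)=2989 f(14,4)=2001 f(14,6)=1001 f(14,8)=364 f(14,10)=91 f(14,12)=14 f(14,14)=1
Σ_s f(14,s) = 13442
P = 13442/16384 = 6721/8192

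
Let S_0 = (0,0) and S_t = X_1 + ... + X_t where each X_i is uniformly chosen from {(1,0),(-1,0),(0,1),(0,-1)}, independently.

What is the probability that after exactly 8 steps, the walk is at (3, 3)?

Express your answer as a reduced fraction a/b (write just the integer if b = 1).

Answer: 35/4096

Derivation:
Let h be the number of horizontal steps (so 8-h are vertical). To end at (3,3) need (h+3)/2 right-steps and ((8-h)+3)/2 up-steps.
Sum over h with 3 ≤ h ≤ 5, h ≡ 1 (mod 2), 8-h ≡ 1 (mod 2):
h=3: C(8,3)·C(3,3)·C(5,4) = 56·1·5 = 280
h=5: C(8,5)·C(5,4)·C(3,3) = 56·5·1 = 280
Total favorable: 560
Total paths: 4^8 = 65536
P = 560/65536 = 35/4096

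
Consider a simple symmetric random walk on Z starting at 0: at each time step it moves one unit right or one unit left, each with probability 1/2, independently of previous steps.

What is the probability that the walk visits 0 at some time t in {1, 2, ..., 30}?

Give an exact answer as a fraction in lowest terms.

Answer: 57414019/67108864

Derivation:
Count via complement. Let g(t,s) = #length-t paths at position s with S_1..S_t all ≠ 0.
g(t,s) = g(t-1,s-1) + g(t-1,s+1) for s ≠ 0; g(t,0) = 0.
t=0: g(0,0)=1
t=1: g(1,-1)=1 g(1,1)=1
t=2: g(2,-2)=1 g(2,2)=1
t=3: g(3,-3)=1 g(3,-1)=1 g(3,1)=1 g(3,3)=1
t=4: g(4,-4)=1 g(4,-2)=2 g(4,2)=2 g(4,4)=1
t=5: g(5,-5)=1 g(5,-3)=3 g(5,-1)=2 g(5,1)=2 g(5,3)=3 g(5,5)=1
t=6: g(6,-6)=1 g(6,-4)=4 g(6,-2)=5 g(6,2)=5 g(6,4)=4 g(6,6)=1
t=7: g(7,-7)=1 g(7,-5)=5 g(7,-3)=9 g(7,-1)=5 g(7,1)=5 g(7,3)=9 g(7,5)=5 g(7,7)=1
t=8: g(8,-8)=1 g(8,-6)=6 g(8,-4)=14 g(8,-2)=14 g(8,2)=14 g(8,4)=14 g(8,6)=6 g(8,8)=1
t=9: g(9,-9)=1 g(9,-7)=7 g(9,-5)=20 g(9,-3)=28 g(9,-1)=14 g(9,1)=14 g(9,3)=28 g(9,5)=20 g(9,7)=7 g(9,9)=1
t=10: g(10,-10)=1 g(10,-8)=8 g(10,-6)=27 g(10,-4)=48 g(10,-2)=42 g(10,2)=42 g(10,4)=48 g(10,6)=27 g(10,8)=8 g(10,10)=1
t=11: g(11,-11)=1 g(11,-9)=9 g(11,-7)=35 g(11,-5)=75 g(11,-3)=90 g(11,-1)=42 g(11,1)=42 g(11,3)=90 g(11,5)=75 g(11,7)=35 g(11,9)=9 g(11,11)=1
t=12: g(12,-12)=1 g(12,-10)=10 g(12,-8)=44 g(12,-6)=110 g(12,-4)=165 g(12,-2)=132 g(12,2)=132 g(12,4)=165 g(12,6)=110 g(12,8)=44 g(12,10)=10 g(12,12)=1
t=13: g(13,-13)=1 g(13,-11)=11 g(13,-9)=54 g(13,-7)=154 g(13,-5)=275 g(13,-3)=297 g(13,-1)=132 g(13,1)=132 g(13,3)=297 g(13,5)=275 g(13,7)=154 g(13,9)=54 g(13,11)=11 g(13,13)=1
t=14: g(14,-14)=1 g(14,-12)=12 g(14,-10)=65 g(14,-8)=208 g(14,-6)=429 g(14,-4)=572 g(14,-2)=429 g(14,2)=429 g(14,4)=572 g(14,6)=429 g(14,8)=208 g(14,10)=65 g(14,12)=12 g(14,14)=1
t=15: g(15,-15)=1 g(15,-13)=13 g(15,-11)=77 g(15,-9)=273 g(15,-7)=637 g(15,-5)=1001 g(15,-3)=1001 g(15,-1)=429 g(15,1)=429 g(15,3)=1001 g(15,5)=1001 g(15,7)=637 g(15,9)=273 g(15,11)=77 g(15,13)=13 g(15,15)=1
t=16: g(16,-16)=1 g(16,-14)=14 g(16,-12)=90 g(16,-10)=350 g(16,-8)=910 g(16,-6)=1638 g(16,-4)=2002 g(16,-2)=1430 g(16,2)=1430 g(16,4)=2002 g(16,6)=1638 g(16,8)=910 g(16,10)=350 g(16,12)=90 g(16,14)=14 g(16,16)=1
t=17: g(17,-17)=1 g(17,-15)=15 g(17,-13)=104 g(17,-11)=440 g(17,-9)=1260 g(17,-7)=2548 g(17,-5)=3640 g(17,-3)=3432 g(17,-1)=1430 g(17,1)=1430 g(17,3)=3432 g(17,5)=3640 g(17,7)=2548 g(17,9)=1260 g(17,11)=440 g(17,13)=104 g(17,15)=15 g(17,17)=1
t=18: g(18,-18)=1 g(18,-16)=16 g(18,-14)=119 g(18,-12)=544 g(18,-10)=1700 g(18,-8)=3808 g(18,-6)=6188 g(18,-4)=7072 g(18,-2)=4862 g(18,2)=4862 g(18,4)=7072 g(18,6)=6188 g(18,8)=3808 g(18,10)=1700 g(18,12)=544 g(18,14)=119 g(18,16)=16 g(18,18)=1
t=19: g(19,-19)=1 g(19,-17)=17 g(19,-15)=135 g(19,-13)=663 g(19,-11)=2244 g(19,-9)=5508 g(19,-7)=9996 g(19,-5)=13260 g(19,-3)=11934 g(19,-1)=4862 g(19,1)=4862 g(19,3)=11934 g(19,5)=13260 g(19,7)=9996 g(19,9)=5508 g(19,11)=2244 g(19,13)=663 g(19,15)=135 g(19,17)=17 g(19,19)=1
t=20: g(20,-20)=1 g(20,-18)=18 g(20,-16)=152 g(20,-14)=798 g(20,-12)=2907 g(20,-10)=7752 g(20,-8)=15504 g(20,-6)=23256 g(20,-4)=25194 g(20,-2)=16796 g(20,2)=16796 g(20,4)=25194 g(20,6)=23256 g(20,8)=15504 g(20,10)=7752 g(20,12)=2907 g(20,14)=798 g(20,16)=152 g(20,18)=18 g(20,20)=1
t=21: g(21,-21)=1 g(21,-19)=19 g(21,-17)=170 g(21,-15)=950 g(21,-13)=3705 g(21,-11)=10659 g(21,-9)=23256 g(21,-7)=38760 g(21,-5)=48450 g(21,-3)=41990 g(21,-1)=16796 g(21,1)=16796 g(21,3)=41990 g(21,5)=48450 g(21,7)=38760 g(21,9)=23256 g(21,11)=10659 g(21,13)=3705 g(21,15)=950 g(21,17)=170 g(21,19)=19 g(21,21)=1
t=22: g(22,-22)=1 g(22,-20)=20 g(22,-18)=189 g(22,-16)=1120 g(22,-14)=4655 g(22,-12)=14364 g(22,-10)=33915 g(22,-8)=62016 g(22,-6)=87210 g(22,-4)=90440 g(22,-2)=58786 g(22,2)=58786 g(22,4)=90440 g(22,6)=87210 g(22,8)=62016 g(22,10)=33915 g(22,12)=14364 g(22,14)=4655 g(22,16)=1120 g(22,18)=189 g(22,20)=20 g(22,22)=1
t=23: g(23,-23)=1 g(23,-21)=21 g(23,-19)=209 g(23,-17)=1309 g(23,-15)=5775 g(23,-13)=19019 g(23,-11)=48279 g(23,-9)=95931 g(23,-7)=149226 g(23,-5)=177650 g(23,-3)=149226 g(23,-1)=58786 g(23,1)=58786 g(23,3)=149226 g(23,5)=177650 g(23,7)=149226 g(23,9)=95931 g(23,11)=48279 g(23,13)=19019 g(23,15)=5775 g(23,17)=1309 g(23,19)=209 g(23,21)=21 g(23,23)=1
t=24: g(24,-24)=1 g(24,-22)=22 g(24,-20)=230 g(24,-18)=1518 g(24,-16)=7084 g(24,-14)=24794 g(24,-12)=67298 g(24,-10)=144210 g(24,-8)=245157 g(24,-6)=326876 g(24,-4)=326876 g(24,-2)=208012 g(24,2)=208012 g(24,4)=326876 g(24,6)=326876 g(24,8)=245157 g(24,10)=144210 g(24,12)=67298 g(24,14)=24794 g(24,16)=7084 g(24,18)=1518 g(24,20)=230 g(24,22)=22 g(24,24)=1
t=25: g(25,-25)=1 g(25,-23)=23 g(25,-21)=252 g(25,-19)=1748 g(25,-17)=8602 g(25,-15)=31878 g(25,-13)=92092 g(25,-11)=211508 g(25,-9)=389367 g(25,-7)=572033 g(25,-5)=653752 g(25,-3)=534888 g(25,-1)=208012 g(25,1)=208012 g(25,3)=534888 g(25,5)=653752 g(25,7)=572033 g(25,9)=389367 g(25,11)=211508 g(25,13)=92092 g(25,15)=31878 g(25,17)=8602 g(25,19)=1748 g(25,21)=252 g(25,23)=23 g(25,25)=1
t=26: g(26,-26)=1 g(26,-24)=24 g(26,-22)=275 g(26,-20)=2000 g(26,-18)=10350 g(26,-16)=40480 g(26,-14)=123970 g(26,-12)=303600 g(26,-10)=600875 g(26,-8)=961400 g(26,-6)=1225785 g(26,-4)=1188640 g(26,-2)=742900 g(26,2)=742900 g(26,4)=1188640 g(26,6)=1225785 g(26,8)=961400 g(26,10)=600875 g(26,12)=303600 g(26,14)=123970 g(26,16)=40480 g(26,18)=10350 g(26,20)=2000 g(26,22)=275 g(26,24)=24 g(26,26)=1
t=27: g(27,-27)=1 g(27,-25)=25 g(27,-23)=299 g(27,-21)=2275 g(27,-19)=12350 g(27,-17)=50830 g(27,-15)=164450 g(27,-13)=427570 g(27,-11)=904475 g(27,-9)=1562275 g(27,-7)=2187185 g(27,-5)=2414425 g(27,-3)=1931540 g(27,-1)=742900 g(27,1)=742900 g(27,3)=1931540 g(27,5)=2414425 g(27,7)=2187185 g(27,9)=1562275 g(27,11)=904475 g(27,13)=427570 g(27,15)=164450 g(27,17)=50830 g(27,19)=12350 g(27,21)=2275 g(27,23)=299 g(27,25)=25 g(27,27)=1
t=28: g(28,-28)=1 g(28,-26)=26 g(28,-24)=324 g(28,-22)=2574 g(28,-20)=14625 g(28,-18)=63180 g(28,-16)=215280 g(28,-14)=592020 g(28,-12)=1332045 g(28,-10)=2466750 g(28,-8)=3749460 g(28,-6)=4601610 g(28,-4)=4345965 g(28,-2)=2674440 g(28,2)=2674440 g(28,4)=4345965 g(28,6)=4601610 g(28,8)=3749460 g(28,10)=2466750 g(28,12)=1332045 g(28,14)=592020 g(28,16)=215280 g(28,18)=63180 g(28,20)=14625 g(28,22)=2574 g(28,24)=324 g(28,26)=26 g(28,28)=1
t=29: g(29,-29)=1 g(29,-27)=27 g(29,-25)=350 g(29,-23)=2898 g(29,-21)=17199 g(29,-19)=77805 g(29,-17)=278460 g(29,-15)=807300 g(29,-13)=1924065 g(29,-11)=3798795 g(29,-9)=6216210 g(29,-7)=8351070 g(29,-5)=8947575 g(29,-3)=7020405 g(29,-1)=2674440 g(29,1)=2674440 g(29,3)=7020405 g(29,5)=8947575 g(29,7)=8351070 g(29,9)=6216210 g(29,11)=3798795 g(29,13)=1924065 g(29,15)=807300 g(29,17)=278460 g(29,19)=77805 g(29,21)=17199 g(29,23)=2898 g(29,25)=350 g(29,27)=27 g(29,29)=1
t=30: g(30,-30)=1 g(30,-28)=28 g(30,-26)=377 g(30,-24)=3248 g(30,-22)=20097 g(30,-20)=95004 g(30,-18)=356265 g(30,-16)=1085760 g(30,-14)=2731365 g(30,-12)=5722860 g(30,-10)=10015005 g(30,-8)=14567280 g(30,-6)=17298645 g(30,-4)=15967980 g(30,-2)=9694845 g(30,2)=9694845 g(30,4)=15967980 g(30,6)=17298645 g(30,8)=14567280 g(30,10)=10015005 g(30,12)=5722860 g(30,14)=2731365 g(30,16)=1085760 g(30,18)=356265 g(30,20)=95004 g(30,22)=20097 g(30,24)=3248 g(30,26)=377 g(30,28)=28 g(30,30)=1
Paths never hitting 0: Σ_s g(30,s) = 155117520
Paths hitting 0: 2^30 - 155117520 = 918624304
P = 918624304/1073741824 = 57414019/67108864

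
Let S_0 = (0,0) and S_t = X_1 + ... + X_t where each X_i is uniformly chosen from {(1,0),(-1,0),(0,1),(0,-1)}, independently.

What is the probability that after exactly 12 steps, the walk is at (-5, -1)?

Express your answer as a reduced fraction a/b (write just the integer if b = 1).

Let h be the number of horizontal steps (so 12-h are vertical). To end at (-5,-1) need (h-5)/2 right-steps and ((12-h)-1)/2 up-steps.
Sum over h with 5 ≤ h ≤ 11, h ≡ 1 (mod 2), 12-h ≡ 1 (mod 2):
h=5: C(12,5)·C(5,0)·C(7,3) = 792·1·35 = 27720
h=7: C(12,7)·C(7,1)·C(5,2) = 792·7·10 = 55440
h=9: C(12,9)·C(9,2)·C(3,1) = 220·36·3 = 23760
h=11: C(12,11)·C(11,3)·C(1,0) = 12·165·1 = 1980
Total favorable: 108900
Total paths: 4^12 = 16777216
P = 108900/16777216 = 27225/4194304

Answer: 27225/4194304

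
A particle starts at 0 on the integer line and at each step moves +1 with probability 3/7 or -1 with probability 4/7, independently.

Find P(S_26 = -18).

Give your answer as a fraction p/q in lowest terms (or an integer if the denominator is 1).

To reach position -18 after 26 steps: need 4 steps of +1 and 22 steps of -1.
Number of such sequences: C(26,4) = 14950
Each has probability (3/7)^4 · (4/7)^22 = 1424967069597696/9387480337647754305649
P = 14950 · 1424967069597696/9387480337647754305649 = 21303257690485555200/9387480337647754305649

Answer: 21303257690485555200/9387480337647754305649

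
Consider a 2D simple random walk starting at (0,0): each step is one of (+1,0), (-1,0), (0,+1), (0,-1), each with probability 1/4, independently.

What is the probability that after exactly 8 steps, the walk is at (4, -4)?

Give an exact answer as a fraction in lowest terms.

Let h be the number of horizontal steps (so 8-h are vertical). To end at (4,-4) need (h+4)/2 right-steps and ((8-h)-4)/2 up-steps.
Sum over h with 4 ≤ h ≤ 4, h ≡ 0 (mod 2), 8-h ≡ 0 (mod 2):
h=4: C(8,4)·C(4,4)·C(4,0) = 70·1·1 = 70
Total favorable: 70
Total paths: 4^8 = 65536
P = 70/65536 = 35/32768

Answer: 35/32768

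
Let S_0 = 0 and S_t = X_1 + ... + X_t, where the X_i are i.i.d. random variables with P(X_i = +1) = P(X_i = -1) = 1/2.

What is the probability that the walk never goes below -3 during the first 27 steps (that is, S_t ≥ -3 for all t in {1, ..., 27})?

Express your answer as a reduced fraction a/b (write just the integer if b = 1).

Let f(t,s) = #length-t paths at position s with S_1..S_t all ≥ -3.
f(t,s) = f(t-1,s-1) + f(t-1,s+1) for s ≥ -3; f(t,s) = 0 for s < -3.
t=0: f(0,0)=1
t=1: f(1,-1)=1 f(1,1)=1
t=2: f(2,-2)=1 f(2,0)=2 f(2,2)=1
t=3: f(3,-3)=1 f(3,-1)=3 f(3,1)=3 f(3,3)=1
t=4: f(4,-2)=4 f(4,0)=6 f(4,2)=4 f(4,4)=1
t=5: f(5,-3)=4 f(5,-1)=10 f(5,1)=10 f(5,3)=5 f(5,5)=1
t=6: f(6,-2)=14 f(6,0)=20 f(6,2)=15 f(6,4)=6 f(6,6)=1
t=7: f(7,-3)=14 f(7,-1)=34 f(7,1)=35 f(7,3)=21 f(7,5)=7 f(7,7)=1
t=8: f(8,-2)=48 f(8,0)=69 f(8,2)=56 f(8,4)=28 f(8,6)=8 f(8,8)=1
t=9: f(9,-3)=48 f(9,-1)=117 f(9,1)=125 f(9,3)=84 f(9,5)=36 f(9,7)=9 f(9,9)=1
t=10: f(10,-2)=165 f(10,0)=242 f(10,2)=209 f(10,4)=120 f(10,6)=45 f(10,8)=10 f(10,10)=1
t=11: f(11,-3)=165 f(11,-1)=407 f(11,1)=451 f(11,3)=329 f(11,5)=165 f(11,7)=55 f(11,9)=11 f(11,11)=1
t=12: f(12,-2)=572 f(12,0)=858 f(12,2)=780 f(12,4)=494 f(12,6)=220 f(12,8)=66 f(12,10)=12 f(12,12)=1
t=13: f(13,-3)=572 f(13,-1)=1430 f(13,1)=1638 f(13,3)=1274 f(13,5)=714 f(13,7)=286 f(13,9)=78 f(13,11)=13 f(13,13)=1
t=14: f(14,-2)=2002 f(14,0)=3068 f(14,2)=2912 f(14,4)=1988 f(14,6)=1000 f(14,8)=364 f(14,10)=91 f(14,12)=14 f(14,14)=1
t=15: f(15,-3)=2002 f(15,-1)=5070 f(15,1)=5980 f(15,3)=4900 f(15,5)=2988 f(15,7)=1364 f(15,9)=455 f(15,11)=105 f(15,13)=15 f(15,15)=1
t=16: f(16,-2)=7072 f(16,0)=11050 f(16,2)=10880 f(16,4)=7888 f(16,6)=4352 f(16,8)=1819 f(16,10)=560 f(16,12)=120 f(16,14)=16 f(16,16)=1
t=17: f(17,-3)=7072 f(17,-1)=18122 f(17,1)=21930 f(17,3)=18768 f(17,5)=12240 f(17,7)=6171 f(17,9)=2379 f(17,11)=680 f(17,13)=136 f(17,15)=17 f(17,17)=1
t=18: f(18,-2)=25194 f(18,0)=40052 f(18,2)=40698 f(18,4)=31008 f(18,6)=18411 f(18,8)=8550 f(18,10)=3059 f(18,12)=816 f(18,14)=153 f(18,16)=18 f(18,18)=1
t=19: f(19,-3)=25194 f(19,-1)=65246 f(19,1)=80750 f(19,3)=71706 f(19,5)=49419 f(19,7)=26961 f(19,9)=11609 f(19,11)=3875 f(19,13)=969 f(19,15)=171 f(19,17)=19 f(19,19)=1
t=20: f(20,-2)=90440 f(20,0)=145996 f(20,2)=152456 f(20,4)=121125 f(20,6)=76380 f(20,8)=38570 f(20,10)=15484 f(20,12)=4844 f(20,14)=1140 f(20,16)=190 f(20,18)=20 f(20,20)=1
t=21: f(21,-3)=90440 f(21,-1)=236436 f(21,1)=298452 f(21,3)=273581 f(21,5)=197505 f(21,7)=114950 f(21,9)=54054 f(21,11)=20328 f(21,13)=5984 f(21,15)=1330 f(21,17)=210 f(21,19)=21 f(21,21)=1
t=22: f(22,-2)=326876 f(22,0)=534888 f(22,2)=572033 f(22,4)=471086 f(22,6)=312455 f(22,8)=169004 f(22,10)=74382 f(22,12)=26312 f(22,14)=7314 f(22,16)=1540 f(22,18)=231 f(22,20)=22 f(22,22)=1
t=23: f(23,-3)=326876 f(23,-1)=861764 f(23,1)=1106921 f(23,3)=1043119 f(23,5)=783541 f(23,7)=481459 f(23,9)=243386 f(23,11)=100694 f(23,13)=33626 f(23,15)=8854 f(23,17)=1771 f(23,19)=253 f(23,21)=23 f(23,23)=1
t=24: f(24,-2)=1188640 f(24,0)=1968685 f(24,2)=2150040 f(24,4)=1826660 f(24,6)=1265000 f(24,8)=724845 f(24,10)=344080 f(24,12)=134320 f(24,14)=42480 f(24,16)=10625 f(24,18)=2024 f(24,20)=276 f(24,22)=24 f(24,24)=1
t=25: f(25,-3)=1188640 f(25,-1)=3157325 f(25,1)=4118725 f(25,3)=3976700 f(25,5)=3091660 f(25,7)=1989845 f(25,9)=1068925 f(25,11)=478400 f(25,13)=176800 f(25,15)=53105 f(25,17)=12649 f(25,19)=2300 f(25,21)=300 f(25,23)=25 f(25,25)=1
t=26: f(26,-2)=4345965 f(26,0)=7276050 f(26,2)=8095425 f(26,4)=7068360 f(26,6)=5081505 f(26,8)=3058770 f(26,10)=1547325 f(26,12)=655200 f(26,14)=229905 f(26,16)=65754 f(26,18)=14949 f(26,20)=2600 f(26,22)=325 f(26,24)=26 f(26,26)=1
t=27: f(27,-3)=4345965 f(27,-1)=11622015 f(27,1)=15371475 f(27,3)=15163785 f(27,5)=12149865 f(27,7)=8140275 f(27,9)=4606095 f(27,11)=2202525 f(27,13)=885105 f(27,15)=295659 f(27,17)=80703 f(27,19)=17549 f(27,21)=2925 f(27,23)=351 f(27,25)=27 f(27,27)=1
Σ_s f(27,s) = 74884320
P = 74884320/134217728 = 2340135/4194304

Answer: 2340135/4194304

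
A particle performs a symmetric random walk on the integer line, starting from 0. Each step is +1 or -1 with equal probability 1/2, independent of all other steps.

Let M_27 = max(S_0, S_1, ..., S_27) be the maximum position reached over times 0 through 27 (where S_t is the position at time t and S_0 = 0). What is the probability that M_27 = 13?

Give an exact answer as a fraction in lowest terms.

Answer: 444015/67108864

Derivation:
Let M_27 = max(S_0,...,S_27). Use the reflection principle: for j ≥ 1, #{paths with M_27 ≥ j} = #{S_27 ≥ j} + #{S_27 ≥ j+1}.
By reflection, #{M_27 ≥ 13} = #{S_27 ≥ 13} + #{S_27 ≥ 14} = 1285624 + 397594 = 1683218.
#{M_27 ≥ 14} = #{S_27 ≥ 14} + #{S_27 ≥ 15} = 397594 + 397594 = 795188.
#{M_27 = 13} = 1683218 - 795188 = 888030.
P(M_27 = 13) = 888030/134217728 = 444015/67108864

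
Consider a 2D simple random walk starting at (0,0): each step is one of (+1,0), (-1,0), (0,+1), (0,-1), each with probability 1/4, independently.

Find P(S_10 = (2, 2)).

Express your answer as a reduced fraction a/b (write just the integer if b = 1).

Answer: 945/32768

Derivation:
Let h be the number of horizontal steps (so 10-h are vertical). To end at (2,2) need (h+2)/2 right-steps and ((10-h)+2)/2 up-steps.
Sum over h with 2 ≤ h ≤ 8, h ≡ 0 (mod 2), 10-h ≡ 0 (mod 2):
h=2: C(10,2)·C(2,2)·C(8,5) = 45·1·56 = 2520
h=4: C(10,4)·C(4,3)·C(6,4) = 210·4·15 = 12600
h=6: C(10,6)·C(6,4)·C(4,3) = 210·15·4 = 12600
h=8: C(10,8)·C(8,5)·C(2,2) = 45·56·1 = 2520
Total favorable: 30240
Total paths: 4^10 = 1048576
P = 30240/1048576 = 945/32768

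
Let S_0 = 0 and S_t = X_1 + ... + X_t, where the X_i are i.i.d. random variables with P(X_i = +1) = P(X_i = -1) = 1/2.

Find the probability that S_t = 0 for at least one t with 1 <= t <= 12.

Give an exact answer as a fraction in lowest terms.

Count via complement. Let g(t,s) = #length-t paths at position s with S_1..S_t all ≠ 0.
g(t,s) = g(t-1,s-1) + g(t-1,s+1) for s ≠ 0; g(t,0) = 0.
t=0: g(0,0)=1
t=1: g(1,-1)=1 g(1,1)=1
t=2: g(2,-2)=1 g(2,2)=1
t=3: g(3,-3)=1 g(3,-1)=1 g(3,1)=1 g(3,3)=1
t=4: g(4,-4)=1 g(4,-2)=2 g(4,2)=2 g(4,4)=1
t=5: g(5,-5)=1 g(5,-3)=3 g(5,-1)=2 g(5,1)=2 g(5,3)=3 g(5,5)=1
t=6: g(6,-6)=1 g(6,-4)=4 g(6,-2)=5 g(6,2)=5 g(6,4)=4 g(6,6)=1
t=7: g(7,-7)=1 g(7,-5)=5 g(7,-3)=9 g(7,-1)=5 g(7,1)=5 g(7,3)=9 g(7,5)=5 g(7,7)=1
t=8: g(8,-8)=1 g(8,-6)=6 g(8,-4)=14 g(8,-2)=14 g(8,2)=14 g(8,4)=14 g(8,6)=6 g(8,8)=1
t=9: g(9,-9)=1 g(9,-7)=7 g(9,-5)=20 g(9,-3)=28 g(9,-1)=14 g(9,1)=14 g(9,3)=28 g(9,5)=20 g(9,7)=7 g(9,9)=1
t=10: g(10,-10)=1 g(10,-8)=8 g(10,-6)=27 g(10,-4)=48 g(10,-2)=42 g(10,2)=42 g(10,4)=48 g(10,6)=27 g(10,8)=8 g(10,10)=1
t=11: g(11,-11)=1 g(11,-9)=9 g(11,-7)=35 g(11,-5)=75 g(11,-3)=90 g(11,-1)=42 g(11,1)=42 g(11,3)=90 g(11,5)=75 g(11,7)=35 g(11,9)=9 g(11,11)=1
t=12: g(12,-12)=1 g(12,-10)=10 g(12,-8)=44 g(12,-6)=110 g(12,-4)=165 g(12,-2)=132 g(12,2)=132 g(12,4)=165 g(12,6)=110 g(12,8)=44 g(12,10)=10 g(12,12)=1
Paths never hitting 0: Σ_s g(12,s) = 924
Paths hitting 0: 2^12 - 924 = 3172
P = 3172/4096 = 793/1024

Answer: 793/1024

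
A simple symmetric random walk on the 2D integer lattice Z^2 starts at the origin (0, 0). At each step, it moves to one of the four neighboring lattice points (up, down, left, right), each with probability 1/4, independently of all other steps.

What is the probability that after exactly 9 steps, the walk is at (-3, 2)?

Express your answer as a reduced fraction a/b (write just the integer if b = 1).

Let h be the number of horizontal steps (so 9-h are vertical). To end at (-3,2) need (h-3)/2 right-steps and ((9-h)+2)/2 up-steps.
Sum over h with 3 ≤ h ≤ 7, h ≡ 1 (mod 2), 9-h ≡ 0 (mod 2):
h=3: C(9,3)·C(3,0)·C(6,4) = 84·1·15 = 1260
h=5: C(9,5)·C(5,1)·C(4,3) = 126·5·4 = 2520
h=7: C(9,7)·C(7,2)·C(2,2) = 36·21·1 = 756
Total favorable: 4536
Total paths: 4^9 = 262144
P = 4536/262144 = 567/32768

Answer: 567/32768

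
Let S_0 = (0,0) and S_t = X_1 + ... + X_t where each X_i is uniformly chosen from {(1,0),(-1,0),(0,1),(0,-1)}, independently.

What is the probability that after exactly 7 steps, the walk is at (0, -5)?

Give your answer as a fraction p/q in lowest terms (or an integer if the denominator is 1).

Let h be the number of horizontal steps (so 7-h are vertical). To end at (0,-5) need (h+0)/2 right-steps and ((7-h)-5)/2 up-steps.
Sum over h with 0 ≤ h ≤ 2, h ≡ 0 (mod 2), 7-h ≡ 1 (mod 2):
h=0: C(7,0)·C(0,0)·C(7,1) = 1·1·7 = 7
h=2: C(7,2)·C(2,1)·C(5,0) = 21·2·1 = 42
Total favorable: 49
Total paths: 4^7 = 16384
P = 49/16384 = 49/16384

Answer: 49/16384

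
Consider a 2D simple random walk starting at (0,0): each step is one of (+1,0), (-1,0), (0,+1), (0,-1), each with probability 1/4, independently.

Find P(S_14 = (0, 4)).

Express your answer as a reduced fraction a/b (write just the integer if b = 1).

Answer: 1002001/67108864

Derivation:
Let h be the number of horizontal steps (so 14-h are vertical). To end at (0,4) need (h+0)/2 right-steps and ((14-h)+4)/2 up-steps.
Sum over h with 0 ≤ h ≤ 10, h ≡ 0 (mod 2), 14-h ≡ 0 (mod 2):
h=0: C(14,0)·C(0,0)·C(14,9) = 1·1·2002 = 2002
h=2: C(14,2)·C(2,1)·C(12,8) = 91·2·495 = 90090
h=4: C(14,4)·C(4,2)·C(10,7) = 1001·6·120 = 720720
h=6: C(14,6)·C(6,3)·C(8,6) = 3003·20·28 = 1681680
h=8: C(14,8)·C(8,4)·C(6,5) = 3003·70·6 = 1261260
h=10: C(14,10)·C(10,5)·C(4,4) = 1001·252·1 = 252252
Total favorable: 4008004
Total paths: 4^14 = 268435456
P = 4008004/268435456 = 1002001/67108864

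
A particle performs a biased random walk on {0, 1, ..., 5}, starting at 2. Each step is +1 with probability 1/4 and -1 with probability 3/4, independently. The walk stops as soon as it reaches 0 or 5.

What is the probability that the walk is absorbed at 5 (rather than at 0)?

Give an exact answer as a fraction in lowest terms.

Answer: 4/121

Derivation:
Biased walk: p = 1/4, q = 3/4, r = q/p = 3
Gambler's ruin: P(hit 5 before 0 | start at 2) = (1 - r^a)/(1 - r^N)
r^2 = 9; r^5 = 243
P = (1 - 9) / (1 - 243) = -8 / -242 = 4/121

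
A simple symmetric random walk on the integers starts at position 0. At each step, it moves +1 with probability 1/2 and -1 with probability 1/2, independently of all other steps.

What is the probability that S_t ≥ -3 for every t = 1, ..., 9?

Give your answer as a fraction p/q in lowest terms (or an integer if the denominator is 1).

Let f(t,s) = #length-t paths at position s with S_1..S_t all ≥ -3.
f(t,s) = f(t-1,s-1) + f(t-1,s+1) for s ≥ -3; f(t,s) = 0 for s < -3.
t=0: f(0,0)=1
t=1: f(1,-1)=1 f(1,1)=1
t=2: f(2,-2)=1 f(2,0)=2 f(2,2)=1
t=3: f(3,-3)=1 f(3,-1)=3 f(3,1)=3 f(3,3)=1
t=4: f(4,-2)=4 f(4,0)=6 f(4,2)=4 f(4,4)=1
t=5: f(5,-3)=4 f(5,-1)=10 f(5,1)=10 f(5,3)=5 f(5,5)=1
t=6: f(6,-2)=14 f(6,0)=20 f(6,2)=15 f(6,4)=6 f(6,6)=1
t=7: f(7,-3)=14 f(7,-1)=34 f(7,1)=35 f(7,3)=21 f(7,5)=7 f(7,7)=1
t=8: f(8,-2)=48 f(8,0)=69 f(8,2)=56 f(8,4)=28 f(8,6)=8 f(8,8)=1
t=9: f(9,-3)=48 f(9,-1)=117 f(9,1)=125 f(9,3)=84 f(9,5)=36 f(9,7)=9 f(9,9)=1
Σ_s f(9,s) = 420
P = 420/512 = 105/128

Answer: 105/128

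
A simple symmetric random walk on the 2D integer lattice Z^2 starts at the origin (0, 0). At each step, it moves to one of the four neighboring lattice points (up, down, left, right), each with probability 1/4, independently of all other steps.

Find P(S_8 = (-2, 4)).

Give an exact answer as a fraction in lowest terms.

Answer: 7/1024

Derivation:
Let h be the number of horizontal steps (so 8-h are vertical). To end at (-2,4) need (h-2)/2 right-steps and ((8-h)+4)/2 up-steps.
Sum over h with 2 ≤ h ≤ 4, h ≡ 0 (mod 2), 8-h ≡ 0 (mod 2):
h=2: C(8,2)·C(2,0)·C(6,5) = 28·1·6 = 168
h=4: C(8,4)·C(4,1)·C(4,4) = 70·4·1 = 280
Total favorable: 448
Total paths: 4^8 = 65536
P = 448/65536 = 7/1024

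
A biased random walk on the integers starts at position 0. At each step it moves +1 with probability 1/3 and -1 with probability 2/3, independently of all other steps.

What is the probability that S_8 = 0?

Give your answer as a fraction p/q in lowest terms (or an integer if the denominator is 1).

To be at 0 after 8 steps: need exactly 4 steps of +1 and 4 of -1.
Number of such sequences: C(8,4) = 70
Each has probability (1/3)^4 · (2/3)^4 = 16/6561
P = 70 · 16/6561 = 1120/6561

Answer: 1120/6561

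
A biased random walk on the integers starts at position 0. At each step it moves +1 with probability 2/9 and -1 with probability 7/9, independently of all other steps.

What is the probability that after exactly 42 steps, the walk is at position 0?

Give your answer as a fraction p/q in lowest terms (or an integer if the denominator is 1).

Answer: 210163787508811712424953219089694720/3990838394187339929534246675572349035227

Derivation:
To be at 0 after 42 steps: need exactly 21 steps of +1 and 21 of -1.
Number of such sequences: C(42,21) = 538257874440
Each has probability (2/9)^21 · (7/9)^21 = 1171355575953987221848064/11972515182562019788602740026717047105681
P = 538257874440 · 1171355575953987221848064/11972515182562019788602740026717047105681 = 210163787508811712424953219089694720/3990838394187339929534246675572349035227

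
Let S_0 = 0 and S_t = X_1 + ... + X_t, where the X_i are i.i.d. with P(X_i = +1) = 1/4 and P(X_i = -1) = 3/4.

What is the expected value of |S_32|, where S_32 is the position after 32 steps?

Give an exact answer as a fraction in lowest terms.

S_32 takes values m ≡ 0 (mod 2) with |m| ≤ 32; P(S_32=m) = C(32,(32+m)/2) · (1/4)^((32+m)/2) · (3/4)^((32-m)/2).
Distribution: P(S=-32)=1853020188851841/18446744073709551616, P(S=-30)=617673396283947/576460752303423488, P(S=-28)=6382625094934119/1152921504606846976, P(S=-26)=10637708491556865/576460752303423488, P(S=-24)=102831182085049695/2305843009213693952, P(S=-22)=47987884973023191/576460752303423488, P(S=-20)=143963654919069573/1152921504606846976, P(S=-18)=89120357807043069/576460752303423488, P(S=-16)=742669648392025575/4611686018427387904, P(S=-14)=82518849821336175/576460752303423488, P(S=-12)=126528903059382135/1152921504606846976, P(S=-10)=42176301019794045/576460752303423488, P(S=-8)=98411369046186105/2305843009213693952, P(S=-6)=12616842185408475/576460752303423488, P(S=-4)=11415238167750525/1152921504606846976, P(S=-2)=2283047633550105/576460752303423488, P(S=0)=12937269923450595/9223372036854775808, P(S=2)=253671959283345/576460752303423488, P(S=4)=140928866268525/1152921504606846976, P(S=6)=17307053752275/576460752303423488, P(S=8)=14999446585305/2305843009213693952, P(S=10)=714259361205/576460752303423488, P(S=12)=238086453735/1152921504606846976, P(S=14)=17252641575/576460752303423488, P(S=16)=17252641575/4611686018427387904, P(S=18)=230035221/576460752303423488, P(S=20)=41288373/1152921504606846976, P(S=22)=1529199/576460752303423488, P(S=24)=364095/2305843009213693952, P(S=26)=4185/576460752303423488, P(S=28)=279/1152921504606846976, P(S=30)=3/576460752303423488, P(S=32)=1/18446744073709551616
E[|S_32|] = Σ_m |m|·P(S_32=m) = 4612617913038233027/288230376151711744

Answer: 4612617913038233027/288230376151711744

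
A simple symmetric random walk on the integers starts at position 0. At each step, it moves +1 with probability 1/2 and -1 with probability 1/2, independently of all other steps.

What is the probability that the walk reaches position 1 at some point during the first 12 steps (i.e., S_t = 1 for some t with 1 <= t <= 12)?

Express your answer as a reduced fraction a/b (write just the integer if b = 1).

Count via complement. Let g(t,s) = #length-t paths at position s with S_1..S_t all ≠ 1.
g(t,s) = g(t-1,s-1) + g(t-1,s+1) for s ≠ 1; g(t,1) = 0.
t=0: g(0,0)=1
t=1: g(1,-1)=1
t=2: g(2,-2)=1 g(2,0)=1
t=3: g(3,-3)=1 g(3,-1)=2
t=4: g(4,-4)=1 g(4,-2)=3 g(4,0)=2
t=5: g(5,-5)=1 g(5,-3)=4 g(5,-1)=5
t=6: g(6,-6)=1 g(6,-4)=5 g(6,-2)=9 g(6,0)=5
t=7: g(7,-7)=1 g(7,-5)=6 g(7,-3)=14 g(7,-1)=14
t=8: g(8,-8)=1 g(8,-6)=7 g(8,-4)=20 g(8,-2)=28 g(8,0)=14
t=9: g(9,-9)=1 g(9,-7)=8 g(9,-5)=27 g(9,-3)=48 g(9,-1)=42
t=10: g(10,-10)=1 g(10,-8)=9 g(10,-6)=35 g(10,-4)=75 g(10,-2)=90 g(10,0)=42
t=11: g(11,-11)=1 g(11,-9)=10 g(11,-7)=44 g(11,-5)=110 g(11,-3)=165 g(11,-1)=132
t=12: g(12,-12)=1 g(12,-10)=11 g(12,-8)=54 g(12,-6)=154 g(12,-4)=275 g(12,-2)=297 g(12,0)=132
Paths never hitting 1: Σ_s g(12,s) = 924
Paths hitting 1: 2^12 - 924 = 3172
P = 3172/4096 = 793/1024

Answer: 793/1024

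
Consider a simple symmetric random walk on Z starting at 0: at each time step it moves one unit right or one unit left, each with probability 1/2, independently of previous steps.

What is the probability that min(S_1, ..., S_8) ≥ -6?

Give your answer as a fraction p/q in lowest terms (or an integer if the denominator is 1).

Answer: 127/128

Derivation:
Let f(t,s) = #length-t paths at position s with S_1..S_t all ≥ -6.
f(t,s) = f(t-1,s-1) + f(t-1,s+1) for s ≥ -6; f(t,s) = 0 for s < -6.
t=0: f(0,0)=1
t=1: f(1,-1)=1 f(1,1)=1
t=2: f(2,-2)=1 f(2,0)=2 f(2,2)=1
t=3: f(3,-3)=1 f(3,-1)=3 f(3,1)=3 f(3,3)=1
t=4: f(4,-4)=1 f(4,-2)=4 f(4,0)=6 f(4,2)=4 f(4,4)=1
t=5: f(5,-5)=1 f(5,-3)=5 f(5,-1)=10 f(5,1)=10 f(5,3)=5 f(5,5)=1
t=6: f(6,-6)=1 f(6,-4)=6 f(6,-2)=15 f(6,0)=20 f(6,2)=15 f(6,4)=6 f(6,6)=1
t=7: f(7,-5)=7 f(7,-3)=21 f(7,-1)=35 f(7,1)=35 f(7,3)=21 f(7,5)=7 f(7,7)=1
t=8: f(8,-6)=7 f(8,-4)=28 f(8,-2)=56 f(8,0)=70 f(8,2)=56 f(8,4)=28 f(8,6)=8 f(8,8)=1
Σ_s f(8,s) = 254
P = 254/256 = 127/128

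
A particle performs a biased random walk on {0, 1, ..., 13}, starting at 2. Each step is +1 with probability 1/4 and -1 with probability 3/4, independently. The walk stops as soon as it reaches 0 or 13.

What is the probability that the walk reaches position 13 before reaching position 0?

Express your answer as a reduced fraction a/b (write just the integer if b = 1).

Answer: 4/797161

Derivation:
Biased walk: p = 1/4, q = 3/4, r = q/p = 3
Gambler's ruin: P(hit 13 before 0 | start at 2) = (1 - r^a)/(1 - r^N)
r^2 = 9; r^13 = 1594323
P = (1 - 9) / (1 - 1594323) = -8 / -1594322 = 4/797161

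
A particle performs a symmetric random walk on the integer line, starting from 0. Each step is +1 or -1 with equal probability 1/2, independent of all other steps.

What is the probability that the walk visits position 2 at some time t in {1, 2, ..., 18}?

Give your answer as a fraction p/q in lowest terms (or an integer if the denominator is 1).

Count via complement. Let g(t,s) = #length-t paths at position s with S_1..S_t all ≠ 2.
g(t,s) = g(t-1,s-1) + g(t-1,s+1) for s ≠ 2; g(t,2) = 0.
t=0: g(0,0)=1
t=1: g(1,-1)=1 g(1,1)=1
t=2: g(2,-2)=1 g(2,0)=2
t=3: g(3,-3)=1 g(3,-1)=3 g(3,1)=2
t=4: g(4,-4)=1 g(4,-2)=4 g(4,0)=5
t=5: g(5,-5)=1 g(5,-3)=5 g(5,-1)=9 g(5,1)=5
t=6: g(6,-6)=1 g(6,-4)=6 g(6,-2)=14 g(6,0)=14
t=7: g(7,-7)=1 g(7,-5)=7 g(7,-3)=20 g(7,-1)=28 g(7,1)=14
t=8: g(8,-8)=1 g(8,-6)=8 g(8,-4)=27 g(8,-2)=48 g(8,0)=42
t=9: g(9,-9)=1 g(9,-7)=9 g(9,-5)=35 g(9,-3)=75 g(9,-1)=90 g(9,1)=42
t=10: g(10,-10)=1 g(10,-8)=10 g(10,-6)=44 g(10,-4)=110 g(10,-2)=165 g(10,0)=132
t=11: g(11,-11)=1 g(11,-9)=11 g(11,-7)=54 g(11,-5)=154 g(11,-3)=275 g(11,-1)=297 g(11,1)=132
t=12: g(12,-12)=1 g(12,-10)=12 g(12,-8)=65 g(12,-6)=208 g(12,-4)=429 g(12,-2)=572 g(12,0)=429
t=13: g(13,-13)=1 g(13,-11)=13 g(13,-9)=77 g(13,-7)=273 g(13,-5)=637 g(13,-3)=1001 g(13,-1)=1001 g(13,1)=429
t=14: g(14,-14)=1 g(14,-12)=14 g(14,-10)=90 g(14,-8)=350 g(14,-6)=910 g(14,-4)=1638 g(14,-2)=2002 g(14,0)=1430
t=15: g(15,-15)=1 g(15,-13)=15 g(15,-11)=104 g(15,-9)=440 g(15,-7)=1260 g(15,-5)=2548 g(15,-3)=3640 g(15,-1)=3432 g(15,1)=1430
t=16: g(16,-16)=1 g(16,-14)=16 g(16,-12)=119 g(16,-10)=544 g(16,-8)=1700 g(16,-6)=3808 g(16,-4)=6188 g(16,-2)=7072 g(16,0)=4862
t=17: g(17,-17)=1 g(17,-15)=17 g(17,-13)=135 g(17,-11)=663 g(17,-9)=2244 g(17,-7)=5508 g(17,-5)=9996 g(17,-3)=13260 g(17,-1)=11934 g(17,1)=4862
t=18: g(18,-18)=1 g(18,-16)=18 g(18,-14)=152 g(18,-12)=798 g(18,-10)=2907 g(18,-8)=7752 g(18,-6)=15504 g(18,-4)=23256 g(18,-2)=25194 g(18,0)=16796
Paths never hitting 2: Σ_s g(18,s) = 92378
Paths hitting 2: 2^18 - 92378 = 169766
P = 169766/262144 = 84883/131072

Answer: 84883/131072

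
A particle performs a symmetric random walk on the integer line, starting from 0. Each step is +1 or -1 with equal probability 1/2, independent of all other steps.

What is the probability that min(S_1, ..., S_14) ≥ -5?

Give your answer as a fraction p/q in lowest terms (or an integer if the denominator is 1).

Answer: 14443/16384

Derivation:
Let f(t,s) = #length-t paths at position s with S_1..S_t all ≥ -5.
f(t,s) = f(t-1,s-1) + f(t-1,s+1) for s ≥ -5; f(t,s) = 0 for s < -5.
t=0: f(0,0)=1
t=1: f(1,-1)=1 f(1,1)=1
t=2: f(2,-2)=1 f(2,0)=2 f(2,2)=1
t=3: f(3,-3)=1 f(3,-1)=3 f(3,1)=3 f(3,3)=1
t=4: f(4,-4)=1 f(4,-2)=4 f(4,0)=6 f(4,2)=4 f(4,4)=1
t=5: f(5,-5)=1 f(5,-3)=5 f(5,-1)=10 f(5,1)=10 f(5,3)=5 f(5,5)=1
t=6: f(6,-4)=6 f(6,-2)=15 f(6,0)=20 f(6,2)=15 f(6,4)=6 f(6,6)=1
t=7: f(7,-5)=6 f(7,-3)=21 f(7,-1)=35 f(7,1)=35 f(7,3)=21 f(7,5)=7 f(7,7)=1
t=8: f(8,-4)=27 f(8,-2)=56 f(8,0)=70 f(8,2)=56 f(8,4)=28 f(8,6)=8 f(8,8)=1
t=9: f(9,-5)=27 f(9,-3)=83 f(9,-1)=126 f(9,1)=126 f(9,3)=84 f(9,5)=36 f(9,7)=9 f(9,9)=1
t=10: f(10,-4)=110 f(10,-2)=209 f(10,0)=252 f(10,2)=210 f(10,4)=120 f(10,6)=45 f(10,8)=10 f(10,10)=1
t=11: f(11,-5)=110 f(11,-3)=319 f(11,-1)=461 f(11,1)=462 f(11,3)=330 f(11,5)=165 f(11,7)=55 f(11,9)=11 f(11,11)=1
t=12: f(12,-4)=429 f(12,-2)=780 f(12,0)=923 f(12,2)=792 f(12,4)=495 f(12,6)=220 f(12,8)=66 f(12,10)=12 f(12,12)=1
t=13: f(13,-5)=429 f(13,-3)=1209 f(13,-1)=1703 f(13,1)=1715 f(13,3)=1287 f(13,5)=715 f(13,7)=286 f(13,9)=78 f(13,11)=13 f(13,13)=1
t=14: f(14,-4)=1638 f(14,-2)=2912 f(14,0)=3418 f(14,2)=3002 f(14,4)=2002 f(14,6)=1001 f(14,8)=364 f(14,10)=91 f(14,12)=14 f(14,14)=1
Σ_s f(14,s) = 14443
P = 14443/16384 = 14443/16384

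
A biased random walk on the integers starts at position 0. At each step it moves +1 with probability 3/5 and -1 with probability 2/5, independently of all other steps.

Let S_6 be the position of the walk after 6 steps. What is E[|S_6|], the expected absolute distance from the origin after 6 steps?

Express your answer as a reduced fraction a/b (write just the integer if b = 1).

S_6 takes values m ≡ 0 (mod 2) with |m| ≤ 6; P(S_6=m) = C(6,(6+m)/2) · (3/5)^((6+m)/2) · (2/5)^((6-m)/2).
Distribution: P(S=-6)=64/15625, P(S=-4)=576/15625, P(S=-2)=432/3125, P(S=0)=864/3125, P(S=2)=972/3125, P(S=4)=2916/15625, P(S=6)=729/15625
E[|S_6|] = Σ_m |m|·P(S_6=m) = 32766/15625

Answer: 32766/15625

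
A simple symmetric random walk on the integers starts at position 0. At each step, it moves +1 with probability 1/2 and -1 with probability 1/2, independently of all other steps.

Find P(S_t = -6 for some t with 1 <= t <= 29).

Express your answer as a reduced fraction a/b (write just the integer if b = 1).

Answer: 35558423/134217728

Derivation:
Count via complement. Let g(t,s) = #length-t paths at position s with S_1..S_t all ≠ -6.
g(t,s) = g(t-1,s-1) + g(t-1,s+1) for s ≠ -6; g(t,-6) = 0.
t=0: g(0,0)=1
t=1: g(1,-1)=1 g(1,1)=1
t=2: g(2,-2)=1 g(2,0)=2 g(2,2)=1
t=3: g(3,-3)=1 g(3,-1)=3 g(3,1)=3 g(3,3)=1
t=4: g(4,-4)=1 g(4,-2)=4 g(4,0)=6 g(4,2)=4 g(4,4)=1
t=5: g(5,-5)=1 g(5,-3)=5 g(5,-1)=10 g(5,1)=10 g(5,3)=5 g(5,5)=1
t=6: g(6,-4)=6 g(6,-2)=15 g(6,0)=20 g(6,2)=15 g(6,4)=6 g(6,6)=1
t=7: g(7,-5)=6 g(7,-3)=21 g(7,-1)=35 g(7,1)=35 g(7,3)=21 g(7,5)=7 g(7,7)=1
t=8: g(8,-4)=27 g(8,-2)=56 g(8,0)=70 g(8,2)=56 g(8,4)=28 g(8,6)=8 g(8,8)=1
t=9: g(9,-5)=27 g(9,-3)=83 g(9,-1)=126 g(9,1)=126 g(9,3)=84 g(9,5)=36 g(9,7)=9 g(9,9)=1
t=10: g(10,-4)=110 g(10,-2)=209 g(10,0)=252 g(10,2)=210 g(10,4)=120 g(10,6)=45 g(10,8)=10 g(10,10)=1
t=11: g(11,-5)=110 g(11,-3)=319 g(11,-1)=461 g(11,1)=462 g(11,3)=330 g(11,5)=165 g(11,7)=55 g(11,9)=11 g(11,11)=1
t=12: g(12,-4)=429 g(12,-2)=780 g(12,0)=923 g(12,2)=792 g(12,4)=495 g(12,6)=220 g(12,8)=66 g(12,10)=12 g(12,12)=1
t=13: g(13,-5)=429 g(13,-3)=1209 g(13,-1)=1703 g(13,1)=1715 g(13,3)=1287 g(13,5)=715 g(13,7)=286 g(13,9)=78 g(13,11)=13 g(13,13)=1
t=14: g(14,-4)=1638 g(14,-2)=2912 g(14,0)=3418 g(14,2)=3002 g(14,4)=2002 g(14,6)=1001 g(14,8)=364 g(14,10)=91 g(14,12)=14 g(14,14)=1
t=15: g(15,-5)=1638 g(15,-3)=4550 g(15,-1)=6330 g(15,1)=6420 g(15,3)=5004 g(15,5)=3003 g(15,7)=1365 g(15,9)=455 g(15,11)=105 g(15,13)=15 g(15,15)=1
t=16: g(16,-4)=6188 g(16,-2)=10880 g(16,0)=12750 g(16,2)=11424 g(16,4)=8007 g(16,6)=4368 g(16,8)=1820 g(16,10)=560 g(16,12)=120 g(16,14)=16 g(16,16)=1
t=17: g(17,-5)=6188 g(17,-3)=17068 g(17,-1)=23630 g(17,1)=24174 g(17,3)=19431 g(17,5)=12375 g(17,7)=6188 g(17,9)=2380 g(17,11)=680 g(17,13)=136 g(17,15)=17 g(17,17)=1
t=18: g(18,-4)=23256 g(18,-2)=40698 g(18,0)=47804 g(18,2)=43605 g(18,4)=31806 g(18,6)=18563 g(18,8)=8568 g(18,10)=3060 g(18,12)=816 g(18,14)=153 g(18,16)=18 g(18,18)=1
t=19: g(19,-5)=23256 g(19,-3)=63954 g(19,-1)=88502 g(19,1)=91409 g(19,3)=75411 g(19,5)=50369 g(19,7)=27131 g(19,9)=11628 g(19,11)=3876 g(19,13)=969 g(19,15)=171 g(19,17)=19 g(19,19)=1
t=20: g(20,-4)=87210 g(20,-2)=152456 g(20,0)=179911 g(20,2)=166820 g(20,4)=125780 g(20,6)=77500 g(20,8)=38759 g(20,10)=15504 g(20,12)=4845 g(20,14)=1140 g(20,16)=190 g(20,18)=20 g(20,20)=1
t=21: g(21,-5)=87210 g(21,-3)=239666 g(21,-1)=332367 g(21,1)=346731 g(21,3)=292600 g(21,5)=203280 g(21,7)=116259 g(21,9)=54263 g(21,11)=20349 g(21,13)=5985 g(21,15)=1330 g(21,17)=210 g(21,19)=21 g(21,21)=1
t=22: g(22,-4)=326876 g(22,-2)=572033 g(22,0)=679098 g(22,2)=639331 g(22,4)=495880 g(22,6)=319539 g(22,8)=170522 g(22,10)=74612 g(22,12)=26334 g(22,14)=7315 g(22,16)=1540 g(22,18)=231 g(22,20)=22 g(22,22)=1
t=23: g(23,-5)=326876 g(23,-3)=898909 g(23,-1)=1251131 g(23,1)=1318429 g(23,3)=1135211 g(23,5)=815419 g(23,7)=490061 g(23,9)=245134 g(23,11)=100946 g(23,13)=33649 g(23,15)=8855 g(23,17)=1771 g(23,19)=253 g(23,21)=23 g(23,23)=1
t=24: g(24,-4)=1225785 g(24,-2)=2150040 g(24,0)=2569560 g(24,2)=2453640 g(24,4)=1950630 g(24,6)=1305480 g(24,8)=735195 g(24,10)=346080 g(24,12)=134595 g(24,14)=42504 g(24,16)=10626 g(24,18)=2024 g(24,20)=276 g(24,22)=24 g(24,24)=1
t=25: g(25,-5)=1225785 g(25,-3)=3375825 g(25,-1)=4719600 g(25,1)=5023200 g(25,3)=4404270 g(25,5)=3256110 g(25,7)=2040675 g(25,9)=1081275 g(25,11)=480675 g(25,13)=177099 g(25,15)=53130 g(25,17)=12650 g(25,19)=2300 g(25,21)=300 g(25,23)=25 g(25,25)=1
t=26: g(26,-4)=4601610 g(26,-2)=8095425 g(26,0)=9742800 g(26,2)=9427470 g(26,4)=7660380 g(26,6)=5296785 g(26,8)=3121950 g(26,10)=1561950 g(26,12)=657774 g(26,14)=230229 g(26,16)=65780 g(26,18)=14950 g(26,20)=2600 g(26,22)=325 g(26,24)=26 g(26,26)=1
t=27: g(27,-5)=4601610 g(27,-3)=12697035 g(27,-1)=17838225 g(27,1)=19170270 g(27,3)=17087850 g(27,5)=12957165 g(27,7)=8418735 g(27,9)=4683900 g(27,11)=2219724 g(27,13)=888003 g(27,15)=296009 g(27,17)=80730 g(27,19)=17550 g(27,21)=2925 g(27,23)=351 g(27,25)=27 g(27,27)=1
t=28: g(28,-4)=17298645 g(28,-2)=30535260 g(28,0)=37008495 g(28,2)=36258120 g(28,4)=30045015 g(28,6)=21375900 g(28,8)=13102635 g(28,10)=6903624 g(28,12)=3107727 g(28,14)=1184012 g(28,16)=376739 g(28,18)=98280 g(28,20)=20475 g(28,22)=3276 g(28,24)=378 g(28,26)=28 g(28,28)=1
t=29: g(29,-5)=17298645 g(29,-3)=47833905 g(29,-1)=67543755 g(29,1)=73266615 g(29,3)=66303135 g(29,5)=51420915 g(29,7)=34478535 g(29,9)=20006259 g(29,11)=10011351 g(29,13)=4291739 g(29,15)=1560751 g(29,17)=475019 g(29,19)=118755 g(29,21)=23751 g(29,23)=3654 g(29,25)=406 g(29,27)=29 g(29,29)=1
Paths never hitting -6: Σ_s g(29,s) = 394637220
Paths hitting -6: 2^29 - 394637220 = 142233692
P = 142233692/536870912 = 35558423/134217728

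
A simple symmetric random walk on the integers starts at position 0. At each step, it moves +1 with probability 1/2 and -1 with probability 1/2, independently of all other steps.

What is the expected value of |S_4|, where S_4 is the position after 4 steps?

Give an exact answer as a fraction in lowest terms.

S_4 takes values m ≡ 0 (mod 2) with |m| ≤ 4; P(S_4=m) = C(4,(4+m)/2)/2^4.
Total paths: 2^4 = 16
Distribution: P(S=-4)=1/16, P(S=-2)=4/16, P(S=0)=6/16, P(S=2)=4/16, P(S=4)=1/16
E[|S_4|] = Σ_m |m|·P(S_4=m) = 24/16 = 3/2

Answer: 3/2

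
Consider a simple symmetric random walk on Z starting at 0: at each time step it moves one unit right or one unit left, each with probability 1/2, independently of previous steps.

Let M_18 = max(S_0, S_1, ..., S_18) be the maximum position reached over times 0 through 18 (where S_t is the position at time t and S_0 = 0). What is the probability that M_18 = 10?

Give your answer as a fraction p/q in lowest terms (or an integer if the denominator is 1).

Answer: 765/65536

Derivation:
Let M_18 = max(S_0,...,S_18). Use the reflection principle: for j ≥ 1, #{paths with M_18 ≥ j} = #{S_18 ≥ j} + #{S_18 ≥ j+1}.
By reflection, #{M_18 ≥ 10} = #{S_18 ≥ 10} + #{S_18 ≥ 11} = 4048 + 988 = 5036.
#{M_18 ≥ 11} = #{S_18 ≥ 11} + #{S_18 ≥ 12} = 988 + 988 = 1976.
#{M_18 = 10} = 5036 - 1976 = 3060.
P(M_18 = 10) = 3060/262144 = 765/65536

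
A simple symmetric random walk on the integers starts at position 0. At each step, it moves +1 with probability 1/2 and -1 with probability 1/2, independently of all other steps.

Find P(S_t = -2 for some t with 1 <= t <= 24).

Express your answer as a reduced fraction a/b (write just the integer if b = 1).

Answer: 2894229/4194304

Derivation:
Count via complement. Let g(t,s) = #length-t paths at position s with S_1..S_t all ≠ -2.
g(t,s) = g(t-1,s-1) + g(t-1,s+1) for s ≠ -2; g(t,-2) = 0.
t=0: g(0,0)=1
t=1: g(1,-1)=1 g(1,1)=1
t=2: g(2,0)=2 g(2,2)=1
t=3: g(3,-1)=2 g(3,1)=3 g(3,3)=1
t=4: g(4,0)=5 g(4,2)=4 g(4,4)=1
t=5: g(5,-1)=5 g(5,1)=9 g(5,3)=5 g(5,5)=1
t=6: g(6,0)=14 g(6,2)=14 g(6,4)=6 g(6,6)=1
t=7: g(7,-1)=14 g(7,1)=28 g(7,3)=20 g(7,5)=7 g(7,7)=1
t=8: g(8,0)=42 g(8,2)=48 g(8,4)=27 g(8,6)=8 g(8,8)=1
t=9: g(9,-1)=42 g(9,1)=90 g(9,3)=75 g(9,5)=35 g(9,7)=9 g(9,9)=1
t=10: g(10,0)=132 g(10,2)=165 g(10,4)=110 g(10,6)=44 g(10,8)=10 g(10,10)=1
t=11: g(11,-1)=132 g(11,1)=297 g(11,3)=275 g(11,5)=154 g(11,7)=54 g(11,9)=11 g(11,11)=1
t=12: g(12,0)=429 g(12,2)=572 g(12,4)=429 g(12,6)=208 g(12,8)=65 g(12,10)=12 g(12,12)=1
t=13: g(13,-1)=429 g(13,1)=1001 g(13,3)=1001 g(13,5)=637 g(13,7)=273 g(13,9)=77 g(13,11)=13 g(13,13)=1
t=14: g(14,0)=1430 g(14,2)=2002 g(14,4)=1638 g(14,6)=910 g(14,8)=350 g(14,10)=90 g(14,12)=14 g(14,14)=1
t=15: g(15,-1)=1430 g(15,1)=3432 g(15,3)=3640 g(15,5)=2548 g(15,7)=1260 g(15,9)=440 g(15,11)=104 g(15,13)=15 g(15,15)=1
t=16: g(16,0)=4862 g(16,2)=7072 g(16,4)=6188 g(16,6)=3808 g(16,8)=1700 g(16,10)=544 g(16,12)=119 g(16,14)=16 g(16,16)=1
t=17: g(17,-1)=4862 g(17,1)=11934 g(17,3)=13260 g(17,5)=9996 g(17,7)=5508 g(17,9)=2244 g(17,11)=663 g(17,13)=135 g(17,15)=17 g(17,17)=1
t=18: g(18,0)=16796 g(18,2)=25194 g(18,4)=23256 g(18,6)=15504 g(18,8)=7752 g(18,10)=2907 g(18,12)=798 g(18,14)=152 g(18,16)=18 g(18,18)=1
t=19: g(19,-1)=16796 g(19,1)=41990 g(19,3)=48450 g(19,5)=38760 g(19,7)=23256 g(19,9)=10659 g(19,11)=3705 g(19,13)=950 g(19,15)=170 g(19,17)=19 g(19,19)=1
t=20: g(20,0)=58786 g(20,2)=90440 g(20,4)=87210 g(20,6)=62016 g(20,8)=33915 g(20,10)=14364 g(20,12)=4655 g(20,14)=1120 g(20,16)=189 g(20,18)=20 g(20,20)=1
t=21: g(21,-1)=58786 g(21,1)=149226 g(21,3)=177650 g(21,5)=149226 g(21,7)=95931 g(21,9)=48279 g(21,11)=19019 g(21,13)=5775 g(21,15)=1309 g(21,17)=209 g(21,19)=21 g(21,21)=1
t=22: g(22,0)=208012 g(22,2)=326876 g(22,4)=326876 g(22,6)=245157 g(22,8)=144210 g(22,10)=67298 g(22,12)=24794 g(22,14)=7084 g(22,16)=1518 g(22,18)=230 g(22,20)=22 g(22,22)=1
t=23: g(23,-1)=208012 g(23,1)=534888 g(23,3)=653752 g(23,5)=572033 g(23,7)=389367 g(23,9)=211508 g(23,11)=92092 g(23,13)=31878 g(23,15)=8602 g(23,17)=1748 g(23,19)=252 g(23,21)=23 g(23,23)=1
t=24: g(24,0)=742900 g(24,2)=1188640 g(24,4)=1225785 g(24,6)=961400 g(24,8)=600875 g(24,10)=303600 g(24,12)=123970 g(24,14)=40480 g(24,16)=10350 g(24,18)=2000 g(24,20)=275 g(24,22)=24 g(24,24)=1
Paths never hitting -2: Σ_s g(24,s) = 5200300
Paths hitting -2: 2^24 - 5200300 = 11576916
P = 11576916/16777216 = 2894229/4194304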